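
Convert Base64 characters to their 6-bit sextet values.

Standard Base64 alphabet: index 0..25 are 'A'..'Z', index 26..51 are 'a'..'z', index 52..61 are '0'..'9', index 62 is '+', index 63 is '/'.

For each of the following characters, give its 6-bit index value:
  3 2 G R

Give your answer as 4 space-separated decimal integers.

'3': 0..9 range, 52 + ord('3') − ord('0') = 55
'2': 0..9 range, 52 + ord('2') − ord('0') = 54
'G': A..Z range, ord('G') − ord('A') = 6
'R': A..Z range, ord('R') − ord('A') = 17

Answer: 55 54 6 17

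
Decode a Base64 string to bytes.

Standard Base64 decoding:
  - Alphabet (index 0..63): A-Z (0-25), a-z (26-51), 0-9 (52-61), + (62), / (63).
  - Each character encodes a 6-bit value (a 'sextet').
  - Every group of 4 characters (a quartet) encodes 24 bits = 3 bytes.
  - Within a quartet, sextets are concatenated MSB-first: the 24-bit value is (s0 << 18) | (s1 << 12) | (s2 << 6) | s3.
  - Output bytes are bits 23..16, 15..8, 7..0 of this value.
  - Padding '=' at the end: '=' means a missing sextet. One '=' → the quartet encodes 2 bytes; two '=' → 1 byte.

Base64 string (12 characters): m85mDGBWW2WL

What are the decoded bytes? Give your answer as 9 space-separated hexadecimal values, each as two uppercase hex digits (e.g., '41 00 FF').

After char 0 ('m'=38): chars_in_quartet=1 acc=0x26 bytes_emitted=0
After char 1 ('8'=60): chars_in_quartet=2 acc=0x9BC bytes_emitted=0
After char 2 ('5'=57): chars_in_quartet=3 acc=0x26F39 bytes_emitted=0
After char 3 ('m'=38): chars_in_quartet=4 acc=0x9BCE66 -> emit 9B CE 66, reset; bytes_emitted=3
After char 4 ('D'=3): chars_in_quartet=1 acc=0x3 bytes_emitted=3
After char 5 ('G'=6): chars_in_quartet=2 acc=0xC6 bytes_emitted=3
After char 6 ('B'=1): chars_in_quartet=3 acc=0x3181 bytes_emitted=3
After char 7 ('W'=22): chars_in_quartet=4 acc=0xC6056 -> emit 0C 60 56, reset; bytes_emitted=6
After char 8 ('W'=22): chars_in_quartet=1 acc=0x16 bytes_emitted=6
After char 9 ('2'=54): chars_in_quartet=2 acc=0x5B6 bytes_emitted=6
After char 10 ('W'=22): chars_in_quartet=3 acc=0x16D96 bytes_emitted=6
After char 11 ('L'=11): chars_in_quartet=4 acc=0x5B658B -> emit 5B 65 8B, reset; bytes_emitted=9

Answer: 9B CE 66 0C 60 56 5B 65 8B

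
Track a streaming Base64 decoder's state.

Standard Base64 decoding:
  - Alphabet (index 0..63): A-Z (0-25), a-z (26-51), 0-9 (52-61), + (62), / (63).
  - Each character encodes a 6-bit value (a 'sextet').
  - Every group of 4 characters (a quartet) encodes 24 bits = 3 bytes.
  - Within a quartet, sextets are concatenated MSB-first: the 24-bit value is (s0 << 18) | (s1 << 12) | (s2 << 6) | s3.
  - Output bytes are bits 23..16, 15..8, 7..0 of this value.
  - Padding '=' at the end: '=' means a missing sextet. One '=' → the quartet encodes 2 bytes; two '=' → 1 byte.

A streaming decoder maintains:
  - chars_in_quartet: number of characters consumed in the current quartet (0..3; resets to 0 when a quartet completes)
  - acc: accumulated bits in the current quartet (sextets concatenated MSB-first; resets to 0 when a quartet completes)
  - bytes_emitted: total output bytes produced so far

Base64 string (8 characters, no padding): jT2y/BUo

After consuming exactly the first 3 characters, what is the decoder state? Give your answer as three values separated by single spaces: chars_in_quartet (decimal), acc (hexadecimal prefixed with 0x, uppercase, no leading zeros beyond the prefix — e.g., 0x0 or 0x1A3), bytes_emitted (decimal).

Answer: 3 0x234F6 0

Derivation:
After char 0 ('j'=35): chars_in_quartet=1 acc=0x23 bytes_emitted=0
After char 1 ('T'=19): chars_in_quartet=2 acc=0x8D3 bytes_emitted=0
After char 2 ('2'=54): chars_in_quartet=3 acc=0x234F6 bytes_emitted=0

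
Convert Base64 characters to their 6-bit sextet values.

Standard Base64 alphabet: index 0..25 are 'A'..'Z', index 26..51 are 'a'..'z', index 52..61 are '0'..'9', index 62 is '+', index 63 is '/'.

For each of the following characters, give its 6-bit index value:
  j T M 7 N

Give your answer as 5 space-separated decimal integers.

Answer: 35 19 12 59 13

Derivation:
'j': a..z range, 26 + ord('j') − ord('a') = 35
'T': A..Z range, ord('T') − ord('A') = 19
'M': A..Z range, ord('M') − ord('A') = 12
'7': 0..9 range, 52 + ord('7') − ord('0') = 59
'N': A..Z range, ord('N') − ord('A') = 13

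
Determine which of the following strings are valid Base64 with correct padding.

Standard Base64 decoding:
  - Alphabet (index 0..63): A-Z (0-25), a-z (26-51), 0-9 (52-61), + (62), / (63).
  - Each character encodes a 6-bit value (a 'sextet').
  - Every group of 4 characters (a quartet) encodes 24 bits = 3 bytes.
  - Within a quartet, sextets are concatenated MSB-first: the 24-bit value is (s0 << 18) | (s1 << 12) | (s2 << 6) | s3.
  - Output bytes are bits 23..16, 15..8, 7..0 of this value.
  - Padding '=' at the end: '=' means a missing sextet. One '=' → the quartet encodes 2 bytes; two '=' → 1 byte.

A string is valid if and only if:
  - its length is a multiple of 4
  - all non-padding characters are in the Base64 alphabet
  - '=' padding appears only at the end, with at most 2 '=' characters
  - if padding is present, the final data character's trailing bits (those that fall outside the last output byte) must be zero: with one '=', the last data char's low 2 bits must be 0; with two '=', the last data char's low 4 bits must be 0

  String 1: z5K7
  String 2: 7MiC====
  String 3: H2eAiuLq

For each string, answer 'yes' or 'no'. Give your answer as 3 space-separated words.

String 1: 'z5K7' → valid
String 2: '7MiC====' → invalid (4 pad chars (max 2))
String 3: 'H2eAiuLq' → valid

Answer: yes no yes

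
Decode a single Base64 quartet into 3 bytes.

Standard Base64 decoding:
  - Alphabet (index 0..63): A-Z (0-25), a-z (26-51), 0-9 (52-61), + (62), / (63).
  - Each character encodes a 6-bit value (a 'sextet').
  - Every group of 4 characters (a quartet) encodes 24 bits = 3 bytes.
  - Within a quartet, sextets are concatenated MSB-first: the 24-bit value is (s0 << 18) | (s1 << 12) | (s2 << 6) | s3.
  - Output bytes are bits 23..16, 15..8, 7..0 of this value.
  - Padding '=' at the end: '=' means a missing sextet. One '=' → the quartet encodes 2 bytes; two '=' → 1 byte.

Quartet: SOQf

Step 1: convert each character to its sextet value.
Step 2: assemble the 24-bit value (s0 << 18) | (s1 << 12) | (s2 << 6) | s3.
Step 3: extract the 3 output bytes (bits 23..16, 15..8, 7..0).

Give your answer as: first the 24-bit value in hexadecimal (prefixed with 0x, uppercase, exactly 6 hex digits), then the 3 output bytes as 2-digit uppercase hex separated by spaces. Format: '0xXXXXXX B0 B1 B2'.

Answer: 0x48E41F 48 E4 1F

Derivation:
Sextets: S=18, O=14, Q=16, f=31
24-bit: (18<<18) | (14<<12) | (16<<6) | 31
      = 0x480000 | 0x00E000 | 0x000400 | 0x00001F
      = 0x48E41F
Bytes: (v>>16)&0xFF=48, (v>>8)&0xFF=E4, v&0xFF=1F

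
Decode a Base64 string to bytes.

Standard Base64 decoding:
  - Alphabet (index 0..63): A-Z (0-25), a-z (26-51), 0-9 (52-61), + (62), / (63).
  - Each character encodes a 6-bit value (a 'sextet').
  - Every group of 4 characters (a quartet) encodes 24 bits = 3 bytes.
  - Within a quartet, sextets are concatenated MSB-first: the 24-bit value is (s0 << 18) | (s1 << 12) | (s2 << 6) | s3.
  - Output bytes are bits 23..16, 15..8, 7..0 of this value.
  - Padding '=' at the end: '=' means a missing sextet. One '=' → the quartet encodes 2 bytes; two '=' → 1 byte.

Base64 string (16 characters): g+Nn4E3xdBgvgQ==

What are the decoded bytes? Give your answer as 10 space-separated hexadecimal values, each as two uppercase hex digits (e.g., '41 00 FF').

Answer: 83 E3 67 E0 4D F1 74 18 2F 81

Derivation:
After char 0 ('g'=32): chars_in_quartet=1 acc=0x20 bytes_emitted=0
After char 1 ('+'=62): chars_in_quartet=2 acc=0x83E bytes_emitted=0
After char 2 ('N'=13): chars_in_quartet=3 acc=0x20F8D bytes_emitted=0
After char 3 ('n'=39): chars_in_quartet=4 acc=0x83E367 -> emit 83 E3 67, reset; bytes_emitted=3
After char 4 ('4'=56): chars_in_quartet=1 acc=0x38 bytes_emitted=3
After char 5 ('E'=4): chars_in_quartet=2 acc=0xE04 bytes_emitted=3
After char 6 ('3'=55): chars_in_quartet=3 acc=0x38137 bytes_emitted=3
After char 7 ('x'=49): chars_in_quartet=4 acc=0xE04DF1 -> emit E0 4D F1, reset; bytes_emitted=6
After char 8 ('d'=29): chars_in_quartet=1 acc=0x1D bytes_emitted=6
After char 9 ('B'=1): chars_in_quartet=2 acc=0x741 bytes_emitted=6
After char 10 ('g'=32): chars_in_quartet=3 acc=0x1D060 bytes_emitted=6
After char 11 ('v'=47): chars_in_quartet=4 acc=0x74182F -> emit 74 18 2F, reset; bytes_emitted=9
After char 12 ('g'=32): chars_in_quartet=1 acc=0x20 bytes_emitted=9
After char 13 ('Q'=16): chars_in_quartet=2 acc=0x810 bytes_emitted=9
Padding '==': partial quartet acc=0x810 -> emit 81; bytes_emitted=10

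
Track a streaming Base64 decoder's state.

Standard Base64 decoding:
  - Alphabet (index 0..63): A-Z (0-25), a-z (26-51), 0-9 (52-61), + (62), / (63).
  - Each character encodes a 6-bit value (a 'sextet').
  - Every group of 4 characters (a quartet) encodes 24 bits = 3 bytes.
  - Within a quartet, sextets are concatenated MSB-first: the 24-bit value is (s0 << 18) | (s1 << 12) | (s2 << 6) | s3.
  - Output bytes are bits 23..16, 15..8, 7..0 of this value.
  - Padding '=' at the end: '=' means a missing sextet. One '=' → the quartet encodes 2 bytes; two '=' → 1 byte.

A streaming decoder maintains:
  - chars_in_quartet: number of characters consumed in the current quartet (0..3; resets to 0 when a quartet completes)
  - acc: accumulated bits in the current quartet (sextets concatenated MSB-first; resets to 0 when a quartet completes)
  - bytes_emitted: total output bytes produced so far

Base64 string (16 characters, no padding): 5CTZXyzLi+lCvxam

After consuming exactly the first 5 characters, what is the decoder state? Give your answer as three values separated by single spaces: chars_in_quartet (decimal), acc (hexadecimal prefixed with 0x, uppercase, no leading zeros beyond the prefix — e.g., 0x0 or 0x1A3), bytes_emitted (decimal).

Answer: 1 0x17 3

Derivation:
After char 0 ('5'=57): chars_in_quartet=1 acc=0x39 bytes_emitted=0
After char 1 ('C'=2): chars_in_quartet=2 acc=0xE42 bytes_emitted=0
After char 2 ('T'=19): chars_in_quartet=3 acc=0x39093 bytes_emitted=0
After char 3 ('Z'=25): chars_in_quartet=4 acc=0xE424D9 -> emit E4 24 D9, reset; bytes_emitted=3
After char 4 ('X'=23): chars_in_quartet=1 acc=0x17 bytes_emitted=3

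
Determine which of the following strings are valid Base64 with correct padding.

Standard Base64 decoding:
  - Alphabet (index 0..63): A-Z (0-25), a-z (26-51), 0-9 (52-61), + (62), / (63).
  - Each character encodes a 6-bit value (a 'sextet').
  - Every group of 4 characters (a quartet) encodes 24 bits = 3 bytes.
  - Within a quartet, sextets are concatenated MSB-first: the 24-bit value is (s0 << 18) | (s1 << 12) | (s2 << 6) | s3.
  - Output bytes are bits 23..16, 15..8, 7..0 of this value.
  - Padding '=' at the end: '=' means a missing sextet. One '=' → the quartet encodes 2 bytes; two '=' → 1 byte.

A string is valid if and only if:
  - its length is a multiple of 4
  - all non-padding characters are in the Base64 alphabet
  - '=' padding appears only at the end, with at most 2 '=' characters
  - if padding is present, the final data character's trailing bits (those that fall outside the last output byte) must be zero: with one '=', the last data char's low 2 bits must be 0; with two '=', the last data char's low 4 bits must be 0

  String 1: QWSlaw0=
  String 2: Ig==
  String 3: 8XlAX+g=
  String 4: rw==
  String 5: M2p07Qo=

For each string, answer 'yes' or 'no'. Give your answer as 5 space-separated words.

String 1: 'QWSlaw0=' → valid
String 2: 'Ig==' → valid
String 3: '8XlAX+g=' → valid
String 4: 'rw==' → valid
String 5: 'M2p07Qo=' → valid

Answer: yes yes yes yes yes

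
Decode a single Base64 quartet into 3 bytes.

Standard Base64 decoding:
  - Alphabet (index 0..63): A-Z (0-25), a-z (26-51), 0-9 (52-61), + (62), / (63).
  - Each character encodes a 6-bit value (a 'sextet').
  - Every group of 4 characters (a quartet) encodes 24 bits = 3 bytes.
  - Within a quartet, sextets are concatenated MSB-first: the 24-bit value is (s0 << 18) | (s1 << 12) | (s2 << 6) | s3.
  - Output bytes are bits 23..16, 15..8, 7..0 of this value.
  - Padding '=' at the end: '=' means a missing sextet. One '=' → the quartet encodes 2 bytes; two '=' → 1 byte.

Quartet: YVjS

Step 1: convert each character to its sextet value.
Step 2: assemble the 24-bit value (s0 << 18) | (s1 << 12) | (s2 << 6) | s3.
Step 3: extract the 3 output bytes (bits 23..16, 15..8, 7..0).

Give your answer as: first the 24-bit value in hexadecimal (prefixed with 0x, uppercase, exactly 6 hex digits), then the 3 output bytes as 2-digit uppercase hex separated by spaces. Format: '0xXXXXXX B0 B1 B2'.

Sextets: Y=24, V=21, j=35, S=18
24-bit: (24<<18) | (21<<12) | (35<<6) | 18
      = 0x600000 | 0x015000 | 0x0008C0 | 0x000012
      = 0x6158D2
Bytes: (v>>16)&0xFF=61, (v>>8)&0xFF=58, v&0xFF=D2

Answer: 0x6158D2 61 58 D2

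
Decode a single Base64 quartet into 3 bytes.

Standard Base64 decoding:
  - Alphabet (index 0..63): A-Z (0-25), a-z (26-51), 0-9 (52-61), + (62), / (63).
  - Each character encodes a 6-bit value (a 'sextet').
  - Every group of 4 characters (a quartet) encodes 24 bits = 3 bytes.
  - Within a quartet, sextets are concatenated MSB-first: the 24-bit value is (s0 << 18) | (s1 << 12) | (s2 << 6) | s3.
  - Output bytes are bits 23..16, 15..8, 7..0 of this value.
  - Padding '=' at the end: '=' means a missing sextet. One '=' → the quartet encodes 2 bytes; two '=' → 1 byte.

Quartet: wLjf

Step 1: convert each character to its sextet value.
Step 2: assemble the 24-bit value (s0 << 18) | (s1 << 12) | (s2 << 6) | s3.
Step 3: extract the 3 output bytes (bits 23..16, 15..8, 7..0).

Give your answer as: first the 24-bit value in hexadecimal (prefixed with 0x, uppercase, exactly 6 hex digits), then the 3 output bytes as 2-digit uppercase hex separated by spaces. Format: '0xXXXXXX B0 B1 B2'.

Answer: 0xC0B8DF C0 B8 DF

Derivation:
Sextets: w=48, L=11, j=35, f=31
24-bit: (48<<18) | (11<<12) | (35<<6) | 31
      = 0xC00000 | 0x00B000 | 0x0008C0 | 0x00001F
      = 0xC0B8DF
Bytes: (v>>16)&0xFF=C0, (v>>8)&0xFF=B8, v&0xFF=DF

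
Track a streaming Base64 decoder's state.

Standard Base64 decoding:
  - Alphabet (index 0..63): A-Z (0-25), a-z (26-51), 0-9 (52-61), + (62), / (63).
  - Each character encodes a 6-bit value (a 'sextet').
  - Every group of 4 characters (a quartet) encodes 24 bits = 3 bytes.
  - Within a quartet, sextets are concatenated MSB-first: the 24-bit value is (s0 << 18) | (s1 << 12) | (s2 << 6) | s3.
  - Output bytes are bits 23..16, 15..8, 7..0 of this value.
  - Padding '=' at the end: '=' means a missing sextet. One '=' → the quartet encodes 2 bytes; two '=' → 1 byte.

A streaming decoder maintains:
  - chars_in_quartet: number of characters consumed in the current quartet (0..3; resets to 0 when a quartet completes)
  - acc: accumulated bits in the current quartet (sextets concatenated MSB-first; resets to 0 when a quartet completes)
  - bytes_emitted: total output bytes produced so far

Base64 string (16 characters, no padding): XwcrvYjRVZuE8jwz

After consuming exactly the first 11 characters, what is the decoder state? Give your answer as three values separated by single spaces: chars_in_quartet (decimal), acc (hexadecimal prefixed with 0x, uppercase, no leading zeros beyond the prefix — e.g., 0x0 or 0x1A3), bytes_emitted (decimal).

After char 0 ('X'=23): chars_in_quartet=1 acc=0x17 bytes_emitted=0
After char 1 ('w'=48): chars_in_quartet=2 acc=0x5F0 bytes_emitted=0
After char 2 ('c'=28): chars_in_quartet=3 acc=0x17C1C bytes_emitted=0
After char 3 ('r'=43): chars_in_quartet=4 acc=0x5F072B -> emit 5F 07 2B, reset; bytes_emitted=3
After char 4 ('v'=47): chars_in_quartet=1 acc=0x2F bytes_emitted=3
After char 5 ('Y'=24): chars_in_quartet=2 acc=0xBD8 bytes_emitted=3
After char 6 ('j'=35): chars_in_quartet=3 acc=0x2F623 bytes_emitted=3
After char 7 ('R'=17): chars_in_quartet=4 acc=0xBD88D1 -> emit BD 88 D1, reset; bytes_emitted=6
After char 8 ('V'=21): chars_in_quartet=1 acc=0x15 bytes_emitted=6
After char 9 ('Z'=25): chars_in_quartet=2 acc=0x559 bytes_emitted=6
After char 10 ('u'=46): chars_in_quartet=3 acc=0x1566E bytes_emitted=6

Answer: 3 0x1566E 6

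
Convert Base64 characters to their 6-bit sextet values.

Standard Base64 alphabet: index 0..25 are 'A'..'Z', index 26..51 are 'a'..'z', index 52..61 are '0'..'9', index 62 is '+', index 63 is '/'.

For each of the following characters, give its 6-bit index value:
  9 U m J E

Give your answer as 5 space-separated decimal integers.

Answer: 61 20 38 9 4

Derivation:
'9': 0..9 range, 52 + ord('9') − ord('0') = 61
'U': A..Z range, ord('U') − ord('A') = 20
'm': a..z range, 26 + ord('m') − ord('a') = 38
'J': A..Z range, ord('J') − ord('A') = 9
'E': A..Z range, ord('E') − ord('A') = 4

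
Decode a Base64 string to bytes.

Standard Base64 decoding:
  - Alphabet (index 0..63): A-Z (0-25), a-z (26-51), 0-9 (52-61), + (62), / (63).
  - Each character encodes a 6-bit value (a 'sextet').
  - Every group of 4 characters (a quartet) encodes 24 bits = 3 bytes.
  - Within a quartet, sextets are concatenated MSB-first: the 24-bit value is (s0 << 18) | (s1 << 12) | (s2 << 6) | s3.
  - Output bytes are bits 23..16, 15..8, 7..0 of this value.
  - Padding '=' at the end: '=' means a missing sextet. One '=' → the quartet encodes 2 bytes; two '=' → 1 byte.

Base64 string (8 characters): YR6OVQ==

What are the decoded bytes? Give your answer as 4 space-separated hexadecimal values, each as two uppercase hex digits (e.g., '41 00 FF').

After char 0 ('Y'=24): chars_in_quartet=1 acc=0x18 bytes_emitted=0
After char 1 ('R'=17): chars_in_quartet=2 acc=0x611 bytes_emitted=0
After char 2 ('6'=58): chars_in_quartet=3 acc=0x1847A bytes_emitted=0
After char 3 ('O'=14): chars_in_quartet=4 acc=0x611E8E -> emit 61 1E 8E, reset; bytes_emitted=3
After char 4 ('V'=21): chars_in_quartet=1 acc=0x15 bytes_emitted=3
After char 5 ('Q'=16): chars_in_quartet=2 acc=0x550 bytes_emitted=3
Padding '==': partial quartet acc=0x550 -> emit 55; bytes_emitted=4

Answer: 61 1E 8E 55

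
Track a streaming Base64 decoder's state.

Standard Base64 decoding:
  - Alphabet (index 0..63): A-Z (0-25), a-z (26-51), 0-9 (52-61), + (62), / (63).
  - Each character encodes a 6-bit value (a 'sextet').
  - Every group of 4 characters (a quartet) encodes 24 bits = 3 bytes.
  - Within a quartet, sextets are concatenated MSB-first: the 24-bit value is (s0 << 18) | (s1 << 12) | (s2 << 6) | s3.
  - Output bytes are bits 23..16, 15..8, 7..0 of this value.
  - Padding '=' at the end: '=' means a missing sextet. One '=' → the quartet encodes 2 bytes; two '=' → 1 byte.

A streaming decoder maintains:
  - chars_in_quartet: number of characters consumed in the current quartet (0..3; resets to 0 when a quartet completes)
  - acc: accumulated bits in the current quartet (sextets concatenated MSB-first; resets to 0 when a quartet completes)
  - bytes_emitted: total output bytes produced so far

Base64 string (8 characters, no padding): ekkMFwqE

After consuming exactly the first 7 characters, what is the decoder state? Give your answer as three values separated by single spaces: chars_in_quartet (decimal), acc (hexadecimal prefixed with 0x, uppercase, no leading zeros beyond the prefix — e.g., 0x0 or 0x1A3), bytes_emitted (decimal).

After char 0 ('e'=30): chars_in_quartet=1 acc=0x1E bytes_emitted=0
After char 1 ('k'=36): chars_in_quartet=2 acc=0x7A4 bytes_emitted=0
After char 2 ('k'=36): chars_in_quartet=3 acc=0x1E924 bytes_emitted=0
After char 3 ('M'=12): chars_in_quartet=4 acc=0x7A490C -> emit 7A 49 0C, reset; bytes_emitted=3
After char 4 ('F'=5): chars_in_quartet=1 acc=0x5 bytes_emitted=3
After char 5 ('w'=48): chars_in_quartet=2 acc=0x170 bytes_emitted=3
After char 6 ('q'=42): chars_in_quartet=3 acc=0x5C2A bytes_emitted=3

Answer: 3 0x5C2A 3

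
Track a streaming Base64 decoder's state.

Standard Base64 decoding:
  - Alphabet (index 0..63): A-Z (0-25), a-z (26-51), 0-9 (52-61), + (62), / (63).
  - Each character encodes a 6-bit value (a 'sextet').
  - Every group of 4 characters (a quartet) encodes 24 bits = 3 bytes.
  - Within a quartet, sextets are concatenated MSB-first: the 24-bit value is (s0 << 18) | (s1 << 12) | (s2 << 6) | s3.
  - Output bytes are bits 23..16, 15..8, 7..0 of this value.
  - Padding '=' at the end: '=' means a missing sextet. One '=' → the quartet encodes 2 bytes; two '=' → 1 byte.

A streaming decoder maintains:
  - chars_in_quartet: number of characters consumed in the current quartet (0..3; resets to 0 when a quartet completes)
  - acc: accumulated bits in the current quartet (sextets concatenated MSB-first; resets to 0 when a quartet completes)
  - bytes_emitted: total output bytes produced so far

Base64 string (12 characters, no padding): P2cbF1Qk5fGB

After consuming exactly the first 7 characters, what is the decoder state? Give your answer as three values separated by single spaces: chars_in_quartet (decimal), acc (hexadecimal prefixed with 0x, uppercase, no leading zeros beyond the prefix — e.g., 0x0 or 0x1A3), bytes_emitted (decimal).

After char 0 ('P'=15): chars_in_quartet=1 acc=0xF bytes_emitted=0
After char 1 ('2'=54): chars_in_quartet=2 acc=0x3F6 bytes_emitted=0
After char 2 ('c'=28): chars_in_quartet=3 acc=0xFD9C bytes_emitted=0
After char 3 ('b'=27): chars_in_quartet=4 acc=0x3F671B -> emit 3F 67 1B, reset; bytes_emitted=3
After char 4 ('F'=5): chars_in_quartet=1 acc=0x5 bytes_emitted=3
After char 5 ('1'=53): chars_in_quartet=2 acc=0x175 bytes_emitted=3
After char 6 ('Q'=16): chars_in_quartet=3 acc=0x5D50 bytes_emitted=3

Answer: 3 0x5D50 3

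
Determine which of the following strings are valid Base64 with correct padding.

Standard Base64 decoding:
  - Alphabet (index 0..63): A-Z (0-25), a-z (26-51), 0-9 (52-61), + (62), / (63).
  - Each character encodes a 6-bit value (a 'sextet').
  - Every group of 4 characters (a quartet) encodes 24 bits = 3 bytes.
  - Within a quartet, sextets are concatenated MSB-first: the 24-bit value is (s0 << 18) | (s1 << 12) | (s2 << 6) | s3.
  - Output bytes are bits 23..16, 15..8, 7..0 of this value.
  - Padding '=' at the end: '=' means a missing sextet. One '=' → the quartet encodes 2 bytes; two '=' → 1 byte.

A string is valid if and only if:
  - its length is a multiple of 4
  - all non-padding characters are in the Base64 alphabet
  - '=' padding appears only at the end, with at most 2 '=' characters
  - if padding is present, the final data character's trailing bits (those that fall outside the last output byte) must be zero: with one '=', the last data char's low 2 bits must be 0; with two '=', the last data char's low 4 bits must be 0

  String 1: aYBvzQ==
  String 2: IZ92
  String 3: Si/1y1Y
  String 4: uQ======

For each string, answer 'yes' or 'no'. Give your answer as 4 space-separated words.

String 1: 'aYBvzQ==' → valid
String 2: 'IZ92' → valid
String 3: 'Si/1y1Y' → invalid (len=7 not mult of 4)
String 4: 'uQ======' → invalid (6 pad chars (max 2))

Answer: yes yes no no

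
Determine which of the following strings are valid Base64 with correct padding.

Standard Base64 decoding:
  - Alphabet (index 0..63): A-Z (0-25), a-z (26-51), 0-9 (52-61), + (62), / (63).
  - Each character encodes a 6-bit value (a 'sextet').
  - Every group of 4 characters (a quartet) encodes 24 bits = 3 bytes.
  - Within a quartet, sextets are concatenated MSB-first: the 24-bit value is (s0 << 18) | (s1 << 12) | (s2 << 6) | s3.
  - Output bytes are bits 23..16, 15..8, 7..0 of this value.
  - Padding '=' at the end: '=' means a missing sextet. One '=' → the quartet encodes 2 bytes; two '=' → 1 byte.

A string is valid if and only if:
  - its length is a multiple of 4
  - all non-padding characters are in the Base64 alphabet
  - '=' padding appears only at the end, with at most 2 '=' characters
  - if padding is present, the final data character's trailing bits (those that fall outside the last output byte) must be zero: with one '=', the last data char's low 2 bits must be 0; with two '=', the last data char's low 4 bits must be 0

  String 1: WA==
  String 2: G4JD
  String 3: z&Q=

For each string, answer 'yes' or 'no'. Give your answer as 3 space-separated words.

Answer: yes yes no

Derivation:
String 1: 'WA==' → valid
String 2: 'G4JD' → valid
String 3: 'z&Q=' → invalid (bad char(s): ['&'])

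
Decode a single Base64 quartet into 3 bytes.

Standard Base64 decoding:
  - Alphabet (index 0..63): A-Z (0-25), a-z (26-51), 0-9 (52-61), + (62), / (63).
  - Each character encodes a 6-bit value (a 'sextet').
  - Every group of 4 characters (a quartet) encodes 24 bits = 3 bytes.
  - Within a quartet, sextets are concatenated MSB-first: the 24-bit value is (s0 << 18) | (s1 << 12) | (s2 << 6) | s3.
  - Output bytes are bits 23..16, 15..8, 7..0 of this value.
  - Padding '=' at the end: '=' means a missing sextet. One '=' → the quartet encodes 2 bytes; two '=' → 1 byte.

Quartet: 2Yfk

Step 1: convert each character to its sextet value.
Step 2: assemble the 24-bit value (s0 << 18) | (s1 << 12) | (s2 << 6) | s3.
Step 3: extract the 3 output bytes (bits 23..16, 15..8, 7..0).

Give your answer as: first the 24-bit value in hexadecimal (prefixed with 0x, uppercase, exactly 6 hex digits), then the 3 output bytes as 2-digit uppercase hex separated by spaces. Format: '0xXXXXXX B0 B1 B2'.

Sextets: 2=54, Y=24, f=31, k=36
24-bit: (54<<18) | (24<<12) | (31<<6) | 36
      = 0xD80000 | 0x018000 | 0x0007C0 | 0x000024
      = 0xD987E4
Bytes: (v>>16)&0xFF=D9, (v>>8)&0xFF=87, v&0xFF=E4

Answer: 0xD987E4 D9 87 E4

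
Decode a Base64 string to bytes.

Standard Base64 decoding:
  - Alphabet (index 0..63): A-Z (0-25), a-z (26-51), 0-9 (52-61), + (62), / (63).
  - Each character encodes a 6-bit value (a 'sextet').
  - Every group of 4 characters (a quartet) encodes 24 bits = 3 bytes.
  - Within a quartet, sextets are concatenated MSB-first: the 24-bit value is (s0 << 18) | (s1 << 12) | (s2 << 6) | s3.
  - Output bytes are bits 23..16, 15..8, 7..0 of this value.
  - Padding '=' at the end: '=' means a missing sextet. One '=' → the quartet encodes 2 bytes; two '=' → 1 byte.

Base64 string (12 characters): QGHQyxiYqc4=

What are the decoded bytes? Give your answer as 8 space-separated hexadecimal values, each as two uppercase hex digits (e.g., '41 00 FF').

Answer: 40 61 D0 CB 18 98 A9 CE

Derivation:
After char 0 ('Q'=16): chars_in_quartet=1 acc=0x10 bytes_emitted=0
After char 1 ('G'=6): chars_in_quartet=2 acc=0x406 bytes_emitted=0
After char 2 ('H'=7): chars_in_quartet=3 acc=0x10187 bytes_emitted=0
After char 3 ('Q'=16): chars_in_quartet=4 acc=0x4061D0 -> emit 40 61 D0, reset; bytes_emitted=3
After char 4 ('y'=50): chars_in_quartet=1 acc=0x32 bytes_emitted=3
After char 5 ('x'=49): chars_in_quartet=2 acc=0xCB1 bytes_emitted=3
After char 6 ('i'=34): chars_in_quartet=3 acc=0x32C62 bytes_emitted=3
After char 7 ('Y'=24): chars_in_quartet=4 acc=0xCB1898 -> emit CB 18 98, reset; bytes_emitted=6
After char 8 ('q'=42): chars_in_quartet=1 acc=0x2A bytes_emitted=6
After char 9 ('c'=28): chars_in_quartet=2 acc=0xA9C bytes_emitted=6
After char 10 ('4'=56): chars_in_quartet=3 acc=0x2A738 bytes_emitted=6
Padding '=': partial quartet acc=0x2A738 -> emit A9 CE; bytes_emitted=8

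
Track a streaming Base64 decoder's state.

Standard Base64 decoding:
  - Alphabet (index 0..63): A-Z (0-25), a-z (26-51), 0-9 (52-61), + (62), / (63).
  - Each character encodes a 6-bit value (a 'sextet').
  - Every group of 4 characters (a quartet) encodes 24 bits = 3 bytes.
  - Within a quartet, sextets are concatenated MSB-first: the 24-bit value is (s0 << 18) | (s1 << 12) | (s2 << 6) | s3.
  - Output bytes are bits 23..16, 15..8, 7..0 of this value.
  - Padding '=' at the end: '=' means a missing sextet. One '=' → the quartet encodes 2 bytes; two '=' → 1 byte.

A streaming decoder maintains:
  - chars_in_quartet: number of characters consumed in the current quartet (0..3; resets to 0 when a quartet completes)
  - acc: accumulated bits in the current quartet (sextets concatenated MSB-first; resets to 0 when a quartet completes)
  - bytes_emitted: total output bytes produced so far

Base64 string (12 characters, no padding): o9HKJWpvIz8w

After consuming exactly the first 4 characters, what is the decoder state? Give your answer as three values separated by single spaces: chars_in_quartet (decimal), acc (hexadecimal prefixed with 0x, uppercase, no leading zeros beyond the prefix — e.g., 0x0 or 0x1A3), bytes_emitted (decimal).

After char 0 ('o'=40): chars_in_quartet=1 acc=0x28 bytes_emitted=0
After char 1 ('9'=61): chars_in_quartet=2 acc=0xA3D bytes_emitted=0
After char 2 ('H'=7): chars_in_quartet=3 acc=0x28F47 bytes_emitted=0
After char 3 ('K'=10): chars_in_quartet=4 acc=0xA3D1CA -> emit A3 D1 CA, reset; bytes_emitted=3

Answer: 0 0x0 3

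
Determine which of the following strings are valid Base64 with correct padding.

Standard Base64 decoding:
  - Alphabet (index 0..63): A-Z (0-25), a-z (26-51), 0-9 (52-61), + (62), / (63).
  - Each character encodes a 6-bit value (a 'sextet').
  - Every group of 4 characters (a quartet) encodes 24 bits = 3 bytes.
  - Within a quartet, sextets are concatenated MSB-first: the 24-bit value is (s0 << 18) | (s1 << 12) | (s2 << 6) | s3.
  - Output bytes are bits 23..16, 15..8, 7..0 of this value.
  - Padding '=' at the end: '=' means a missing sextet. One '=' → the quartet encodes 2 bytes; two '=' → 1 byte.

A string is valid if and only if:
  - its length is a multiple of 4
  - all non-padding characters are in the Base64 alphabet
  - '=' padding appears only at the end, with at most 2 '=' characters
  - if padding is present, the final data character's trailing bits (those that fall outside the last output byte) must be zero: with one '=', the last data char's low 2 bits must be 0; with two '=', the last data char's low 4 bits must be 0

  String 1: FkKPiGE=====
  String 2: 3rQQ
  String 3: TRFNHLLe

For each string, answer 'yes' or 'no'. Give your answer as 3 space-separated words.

Answer: no yes yes

Derivation:
String 1: 'FkKPiGE=====' → invalid (5 pad chars (max 2))
String 2: '3rQQ' → valid
String 3: 'TRFNHLLe' → valid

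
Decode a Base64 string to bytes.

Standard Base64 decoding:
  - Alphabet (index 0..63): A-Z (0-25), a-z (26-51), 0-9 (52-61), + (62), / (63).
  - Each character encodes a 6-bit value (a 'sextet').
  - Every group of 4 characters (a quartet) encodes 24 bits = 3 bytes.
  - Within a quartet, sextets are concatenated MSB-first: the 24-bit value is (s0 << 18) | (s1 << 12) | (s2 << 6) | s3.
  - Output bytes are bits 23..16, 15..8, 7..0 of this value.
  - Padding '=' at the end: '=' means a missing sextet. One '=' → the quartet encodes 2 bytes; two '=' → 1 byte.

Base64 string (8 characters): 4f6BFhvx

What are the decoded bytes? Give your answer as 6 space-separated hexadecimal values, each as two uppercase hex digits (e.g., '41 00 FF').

After char 0 ('4'=56): chars_in_quartet=1 acc=0x38 bytes_emitted=0
After char 1 ('f'=31): chars_in_quartet=2 acc=0xE1F bytes_emitted=0
After char 2 ('6'=58): chars_in_quartet=3 acc=0x387FA bytes_emitted=0
After char 3 ('B'=1): chars_in_quartet=4 acc=0xE1FE81 -> emit E1 FE 81, reset; bytes_emitted=3
After char 4 ('F'=5): chars_in_quartet=1 acc=0x5 bytes_emitted=3
After char 5 ('h'=33): chars_in_quartet=2 acc=0x161 bytes_emitted=3
After char 6 ('v'=47): chars_in_quartet=3 acc=0x586F bytes_emitted=3
After char 7 ('x'=49): chars_in_quartet=4 acc=0x161BF1 -> emit 16 1B F1, reset; bytes_emitted=6

Answer: E1 FE 81 16 1B F1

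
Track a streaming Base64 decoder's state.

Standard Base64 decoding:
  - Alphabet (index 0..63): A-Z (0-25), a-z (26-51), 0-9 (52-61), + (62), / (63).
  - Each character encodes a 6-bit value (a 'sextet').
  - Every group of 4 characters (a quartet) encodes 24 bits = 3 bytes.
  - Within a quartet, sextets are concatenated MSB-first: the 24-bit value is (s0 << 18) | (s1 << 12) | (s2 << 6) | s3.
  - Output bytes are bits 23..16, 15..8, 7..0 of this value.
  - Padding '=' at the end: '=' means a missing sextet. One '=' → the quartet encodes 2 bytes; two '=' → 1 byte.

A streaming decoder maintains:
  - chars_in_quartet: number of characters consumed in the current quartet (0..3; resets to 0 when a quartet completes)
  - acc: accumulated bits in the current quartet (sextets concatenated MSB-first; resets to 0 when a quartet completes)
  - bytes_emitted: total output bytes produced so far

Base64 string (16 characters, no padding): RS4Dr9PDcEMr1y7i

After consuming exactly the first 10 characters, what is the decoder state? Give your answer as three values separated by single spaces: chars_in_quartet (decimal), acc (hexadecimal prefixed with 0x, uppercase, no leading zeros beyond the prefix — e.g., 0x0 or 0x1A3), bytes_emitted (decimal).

After char 0 ('R'=17): chars_in_quartet=1 acc=0x11 bytes_emitted=0
After char 1 ('S'=18): chars_in_quartet=2 acc=0x452 bytes_emitted=0
After char 2 ('4'=56): chars_in_quartet=3 acc=0x114B8 bytes_emitted=0
After char 3 ('D'=3): chars_in_quartet=4 acc=0x452E03 -> emit 45 2E 03, reset; bytes_emitted=3
After char 4 ('r'=43): chars_in_quartet=1 acc=0x2B bytes_emitted=3
After char 5 ('9'=61): chars_in_quartet=2 acc=0xAFD bytes_emitted=3
After char 6 ('P'=15): chars_in_quartet=3 acc=0x2BF4F bytes_emitted=3
After char 7 ('D'=3): chars_in_quartet=4 acc=0xAFD3C3 -> emit AF D3 C3, reset; bytes_emitted=6
After char 8 ('c'=28): chars_in_quartet=1 acc=0x1C bytes_emitted=6
After char 9 ('E'=4): chars_in_quartet=2 acc=0x704 bytes_emitted=6

Answer: 2 0x704 6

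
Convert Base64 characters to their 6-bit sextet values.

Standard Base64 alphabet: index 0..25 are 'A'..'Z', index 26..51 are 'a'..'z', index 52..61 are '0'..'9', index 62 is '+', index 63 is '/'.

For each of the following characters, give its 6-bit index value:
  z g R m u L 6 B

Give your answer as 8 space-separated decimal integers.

Answer: 51 32 17 38 46 11 58 1

Derivation:
'z': a..z range, 26 + ord('z') − ord('a') = 51
'g': a..z range, 26 + ord('g') − ord('a') = 32
'R': A..Z range, ord('R') − ord('A') = 17
'm': a..z range, 26 + ord('m') − ord('a') = 38
'u': a..z range, 26 + ord('u') − ord('a') = 46
'L': A..Z range, ord('L') − ord('A') = 11
'6': 0..9 range, 52 + ord('6') − ord('0') = 58
'B': A..Z range, ord('B') − ord('A') = 1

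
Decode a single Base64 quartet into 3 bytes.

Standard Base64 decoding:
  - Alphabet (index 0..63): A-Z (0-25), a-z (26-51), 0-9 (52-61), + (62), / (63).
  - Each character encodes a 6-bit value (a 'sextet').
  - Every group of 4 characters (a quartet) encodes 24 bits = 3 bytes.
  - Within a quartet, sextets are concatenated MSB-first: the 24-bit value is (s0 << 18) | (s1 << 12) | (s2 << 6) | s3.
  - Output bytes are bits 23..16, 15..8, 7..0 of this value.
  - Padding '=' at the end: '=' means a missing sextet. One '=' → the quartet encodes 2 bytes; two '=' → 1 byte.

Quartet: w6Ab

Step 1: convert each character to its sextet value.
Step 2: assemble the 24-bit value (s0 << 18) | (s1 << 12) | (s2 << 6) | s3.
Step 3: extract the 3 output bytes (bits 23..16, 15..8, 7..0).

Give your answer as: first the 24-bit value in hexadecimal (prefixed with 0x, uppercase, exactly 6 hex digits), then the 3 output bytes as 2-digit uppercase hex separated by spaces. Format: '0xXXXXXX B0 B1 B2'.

Sextets: w=48, 6=58, A=0, b=27
24-bit: (48<<18) | (58<<12) | (0<<6) | 27
      = 0xC00000 | 0x03A000 | 0x000000 | 0x00001B
      = 0xC3A01B
Bytes: (v>>16)&0xFF=C3, (v>>8)&0xFF=A0, v&0xFF=1B

Answer: 0xC3A01B C3 A0 1B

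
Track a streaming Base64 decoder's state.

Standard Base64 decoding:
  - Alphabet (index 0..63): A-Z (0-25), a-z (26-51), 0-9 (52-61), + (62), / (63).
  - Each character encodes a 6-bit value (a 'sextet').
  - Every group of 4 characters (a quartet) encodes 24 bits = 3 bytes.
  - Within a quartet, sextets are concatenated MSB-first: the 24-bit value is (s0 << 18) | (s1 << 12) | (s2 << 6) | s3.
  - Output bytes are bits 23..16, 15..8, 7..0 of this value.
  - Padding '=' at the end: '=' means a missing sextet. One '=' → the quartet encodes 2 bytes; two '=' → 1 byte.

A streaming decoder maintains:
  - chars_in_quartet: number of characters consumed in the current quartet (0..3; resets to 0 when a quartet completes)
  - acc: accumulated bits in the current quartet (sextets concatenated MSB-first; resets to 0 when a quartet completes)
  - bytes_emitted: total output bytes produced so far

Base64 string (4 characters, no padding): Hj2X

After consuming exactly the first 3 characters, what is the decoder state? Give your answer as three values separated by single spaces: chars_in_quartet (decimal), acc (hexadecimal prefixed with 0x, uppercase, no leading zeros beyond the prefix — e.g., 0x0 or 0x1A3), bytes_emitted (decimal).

Answer: 3 0x78F6 0

Derivation:
After char 0 ('H'=7): chars_in_quartet=1 acc=0x7 bytes_emitted=0
After char 1 ('j'=35): chars_in_quartet=2 acc=0x1E3 bytes_emitted=0
After char 2 ('2'=54): chars_in_quartet=3 acc=0x78F6 bytes_emitted=0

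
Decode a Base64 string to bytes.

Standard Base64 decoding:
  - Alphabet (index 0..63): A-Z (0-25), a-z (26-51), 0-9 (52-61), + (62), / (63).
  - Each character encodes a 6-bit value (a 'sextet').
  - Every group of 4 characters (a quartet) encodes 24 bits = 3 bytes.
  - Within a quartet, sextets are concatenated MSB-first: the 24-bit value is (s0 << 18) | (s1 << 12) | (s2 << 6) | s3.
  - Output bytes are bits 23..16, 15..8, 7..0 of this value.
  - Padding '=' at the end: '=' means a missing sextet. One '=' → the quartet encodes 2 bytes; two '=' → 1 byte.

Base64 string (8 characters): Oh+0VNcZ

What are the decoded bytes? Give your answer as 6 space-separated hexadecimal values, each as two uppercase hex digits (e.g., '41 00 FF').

After char 0 ('O'=14): chars_in_quartet=1 acc=0xE bytes_emitted=0
After char 1 ('h'=33): chars_in_quartet=2 acc=0x3A1 bytes_emitted=0
After char 2 ('+'=62): chars_in_quartet=3 acc=0xE87E bytes_emitted=0
After char 3 ('0'=52): chars_in_quartet=4 acc=0x3A1FB4 -> emit 3A 1F B4, reset; bytes_emitted=3
After char 4 ('V'=21): chars_in_quartet=1 acc=0x15 bytes_emitted=3
After char 5 ('N'=13): chars_in_quartet=2 acc=0x54D bytes_emitted=3
After char 6 ('c'=28): chars_in_quartet=3 acc=0x1535C bytes_emitted=3
After char 7 ('Z'=25): chars_in_quartet=4 acc=0x54D719 -> emit 54 D7 19, reset; bytes_emitted=6

Answer: 3A 1F B4 54 D7 19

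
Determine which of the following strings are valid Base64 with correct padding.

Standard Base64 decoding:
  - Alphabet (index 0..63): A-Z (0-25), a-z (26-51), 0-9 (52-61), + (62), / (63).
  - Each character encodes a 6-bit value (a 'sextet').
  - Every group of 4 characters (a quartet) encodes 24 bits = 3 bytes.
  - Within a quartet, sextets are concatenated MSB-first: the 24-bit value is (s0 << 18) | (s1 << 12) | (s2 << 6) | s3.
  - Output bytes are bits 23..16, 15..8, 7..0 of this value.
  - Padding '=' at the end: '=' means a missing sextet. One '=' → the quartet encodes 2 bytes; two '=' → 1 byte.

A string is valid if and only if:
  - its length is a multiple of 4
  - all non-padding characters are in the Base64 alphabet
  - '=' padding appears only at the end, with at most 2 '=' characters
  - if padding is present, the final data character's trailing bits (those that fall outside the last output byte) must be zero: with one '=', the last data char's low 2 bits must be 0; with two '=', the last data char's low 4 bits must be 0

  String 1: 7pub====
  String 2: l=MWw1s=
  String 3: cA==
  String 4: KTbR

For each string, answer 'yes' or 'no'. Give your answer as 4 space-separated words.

String 1: '7pub====' → invalid (4 pad chars (max 2))
String 2: 'l=MWw1s=' → invalid (bad char(s): ['=']; '=' in middle)
String 3: 'cA==' → valid
String 4: 'KTbR' → valid

Answer: no no yes yes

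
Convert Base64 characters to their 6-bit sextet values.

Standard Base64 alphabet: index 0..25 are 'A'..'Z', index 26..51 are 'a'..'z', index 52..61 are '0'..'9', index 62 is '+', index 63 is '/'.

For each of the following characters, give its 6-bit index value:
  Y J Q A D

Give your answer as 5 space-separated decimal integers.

'Y': A..Z range, ord('Y') − ord('A') = 24
'J': A..Z range, ord('J') − ord('A') = 9
'Q': A..Z range, ord('Q') − ord('A') = 16
'A': A..Z range, ord('A') − ord('A') = 0
'D': A..Z range, ord('D') − ord('A') = 3

Answer: 24 9 16 0 3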